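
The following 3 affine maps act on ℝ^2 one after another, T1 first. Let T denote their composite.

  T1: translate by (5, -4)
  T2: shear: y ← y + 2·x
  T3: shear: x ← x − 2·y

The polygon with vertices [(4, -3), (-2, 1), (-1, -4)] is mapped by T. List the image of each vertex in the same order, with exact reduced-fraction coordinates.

T1 translate by (5, -4): (4, -3) → (9, -7); (-2, 1) → (3, -3); (-1, -4) → (4, -8)
T2 shear: y ← y + 2·x: (9, -7) → (9, 11); (3, -3) → (3, 3); (4, -8) → (4, 0)
T3 shear: x ← x − 2·y: (9, 11) → (-13, 11); (3, 3) → (-3, 3); (4, 0) → (4, 0)

image vertices: (-13, 11), (-3, 3), (4, 0)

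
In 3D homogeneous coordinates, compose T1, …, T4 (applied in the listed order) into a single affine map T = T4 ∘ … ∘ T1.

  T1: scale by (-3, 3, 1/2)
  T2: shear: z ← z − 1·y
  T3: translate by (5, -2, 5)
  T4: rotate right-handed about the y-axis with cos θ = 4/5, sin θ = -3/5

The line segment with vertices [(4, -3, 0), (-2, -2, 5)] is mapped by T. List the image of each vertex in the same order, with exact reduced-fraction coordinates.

T1 scale by (-3, 3, 1/2): (4, -3, 0) → (-12, -9, 0); (-2, -2, 5) → (6, -6, 5/2)
T2 shear: z ← z − 1·y: (-12, -9, 0) → (-12, -9, 9); (6, -6, 5/2) → (6, -6, 17/2)
T3 translate by (5, -2, 5): (-12, -9, 9) → (-7, -11, 14); (6, -6, 17/2) → (11, -8, 27/2)
T4 rotate right-handed about the y-axis with cos θ = 4/5, sin θ = -3/5: (-7, -11, 14) → (-14, -11, 7); (11, -8, 27/2) → (7/10, -8, 87/5)

image vertices: (-14, -11, 7), (7/10, -8, 87/5)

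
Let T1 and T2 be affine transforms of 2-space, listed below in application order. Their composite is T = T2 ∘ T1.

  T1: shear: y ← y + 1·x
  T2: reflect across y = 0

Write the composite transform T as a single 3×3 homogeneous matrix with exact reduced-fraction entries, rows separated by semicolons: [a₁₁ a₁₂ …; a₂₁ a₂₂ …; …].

T1 = [1 0 0; 1 1 0; 0 0 1]
T2·T1 = [1 0 0; -1 -1 0; 0 0 1]

T = [1 0 0; -1 -1 0; 0 0 1]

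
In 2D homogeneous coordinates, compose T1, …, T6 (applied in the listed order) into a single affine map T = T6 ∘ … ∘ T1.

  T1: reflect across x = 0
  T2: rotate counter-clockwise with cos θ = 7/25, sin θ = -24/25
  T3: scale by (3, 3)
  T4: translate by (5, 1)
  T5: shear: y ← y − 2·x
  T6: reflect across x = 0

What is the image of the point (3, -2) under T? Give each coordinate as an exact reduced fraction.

T(p) = (82/25, 363/25)

T1 reflect across x = 0: (3, -2) → (-3, -2)
T2 rotate counter-clockwise with cos θ = 7/25, sin θ = -24/25: (-3, -2) → (-69/25, 58/25)
T3 scale by (3, 3): (-69/25, 58/25) → (-207/25, 174/25)
T4 translate by (5, 1): (-207/25, 174/25) → (-82/25, 199/25)
T5 shear: y ← y − 2·x: (-82/25, 199/25) → (-82/25, 363/25)
T6 reflect across x = 0: (-82/25, 363/25) → (82/25, 363/25)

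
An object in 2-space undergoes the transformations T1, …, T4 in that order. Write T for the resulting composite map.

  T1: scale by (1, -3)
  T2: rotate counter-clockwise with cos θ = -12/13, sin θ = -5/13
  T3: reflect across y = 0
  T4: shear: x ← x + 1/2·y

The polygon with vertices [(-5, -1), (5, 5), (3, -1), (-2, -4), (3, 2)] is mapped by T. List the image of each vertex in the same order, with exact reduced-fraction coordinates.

T1 scale by (1, -3): (-5, -1) → (-5, 3); (5, 5) → (5, -15); (3, -1) → (3, 3); (-2, -4) → (-2, 12); (3, 2) → (3, -6)
T2 rotate counter-clockwise with cos θ = -12/13, sin θ = -5/13: (-5, 3) → (75/13, -11/13); (5, -15) → (-135/13, 155/13); (3, 3) → (-21/13, -51/13); (-2, 12) → (84/13, -134/13); (3, -6) → (-66/13, 57/13)
T3 reflect across y = 0: (75/13, -11/13) → (75/13, 11/13); (-135/13, 155/13) → (-135/13, -155/13); (-21/13, -51/13) → (-21/13, 51/13); (84/13, -134/13) → (84/13, 134/13); (-66/13, 57/13) → (-66/13, -57/13)
T4 shear: x ← x + 1/2·y: (75/13, 11/13) → (161/26, 11/13); (-135/13, -155/13) → (-425/26, -155/13); (-21/13, 51/13) → (9/26, 51/13); (84/13, 134/13) → (151/13, 134/13); (-66/13, -57/13) → (-189/26, -57/13)

image vertices: (161/26, 11/13), (-425/26, -155/13), (9/26, 51/13), (151/13, 134/13), (-189/26, -57/13)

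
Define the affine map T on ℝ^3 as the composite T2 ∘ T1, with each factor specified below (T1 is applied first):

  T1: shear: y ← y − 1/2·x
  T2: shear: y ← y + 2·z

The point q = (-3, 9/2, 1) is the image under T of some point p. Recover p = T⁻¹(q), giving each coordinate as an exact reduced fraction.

p = (-3, 1, 1)

T1 = [1 0 0 0; -1/2 1 0 0; 0 0 1 0; 0 0 0 1]
T2·T1 = [1 0 0 0; -1/2 1 2 0; 0 0 1 0; 0 0 0 1]
det M = 1; M⁻¹ = [1 0 0 0; 1/2 1 -2 0; 0 0 1 0; 0 0 0 1]
M⁻¹ · (-3, 9/2, 1)ᵀ = (-3, 1, 1)ᵀ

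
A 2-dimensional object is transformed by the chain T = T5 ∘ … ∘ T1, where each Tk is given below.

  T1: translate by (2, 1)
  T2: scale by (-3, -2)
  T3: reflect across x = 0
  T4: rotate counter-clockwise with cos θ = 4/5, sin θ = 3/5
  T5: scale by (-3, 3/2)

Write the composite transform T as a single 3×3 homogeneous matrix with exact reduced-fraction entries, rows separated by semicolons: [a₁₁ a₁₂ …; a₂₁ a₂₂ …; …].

T = [-36/5 -18/5 -18; 27/10 -12/5 3; 0 0 1]

T1 = [1 0 2; 0 1 1; 0 0 1]
T2·T1 = [-3 0 -6; 0 -2 -2; 0 0 1]
T3·…·T1 = [3 0 6; 0 -2 -2; 0 0 1]
T4·…·T1 = [12/5 6/5 6; 9/5 -8/5 2; 0 0 1]
T5·…·T1 = [-36/5 -18/5 -18; 27/10 -12/5 3; 0 0 1]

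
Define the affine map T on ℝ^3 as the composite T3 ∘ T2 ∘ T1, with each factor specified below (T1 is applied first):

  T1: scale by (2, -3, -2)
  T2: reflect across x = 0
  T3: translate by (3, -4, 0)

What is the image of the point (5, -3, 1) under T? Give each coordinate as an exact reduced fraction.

T1 scale by (2, -3, -2): (5, -3, 1) → (10, 9, -2)
T2 reflect across x = 0: (10, 9, -2) → (-10, 9, -2)
T3 translate by (3, -4, 0): (-10, 9, -2) → (-7, 5, -2)

T(p) = (-7, 5, -2)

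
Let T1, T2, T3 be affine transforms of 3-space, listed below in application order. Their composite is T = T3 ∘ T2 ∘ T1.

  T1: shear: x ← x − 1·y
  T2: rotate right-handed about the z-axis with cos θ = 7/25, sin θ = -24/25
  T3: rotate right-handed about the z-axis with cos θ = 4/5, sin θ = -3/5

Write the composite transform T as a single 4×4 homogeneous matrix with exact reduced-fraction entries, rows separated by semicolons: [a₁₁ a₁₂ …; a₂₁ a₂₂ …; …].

T1 = [1 -1 0 0; 0 1 0 0; 0 0 1 0; 0 0 0 1]
T2·T1 = [7/25 17/25 0 0; -24/25 31/25 0 0; 0 0 1 0; 0 0 0 1]
T3·…·T1 = [-44/125 161/125 0 0; -117/125 73/125 0 0; 0 0 1 0; 0 0 0 1]

T = [-44/125 161/125 0 0; -117/125 73/125 0 0; 0 0 1 0; 0 0 0 1]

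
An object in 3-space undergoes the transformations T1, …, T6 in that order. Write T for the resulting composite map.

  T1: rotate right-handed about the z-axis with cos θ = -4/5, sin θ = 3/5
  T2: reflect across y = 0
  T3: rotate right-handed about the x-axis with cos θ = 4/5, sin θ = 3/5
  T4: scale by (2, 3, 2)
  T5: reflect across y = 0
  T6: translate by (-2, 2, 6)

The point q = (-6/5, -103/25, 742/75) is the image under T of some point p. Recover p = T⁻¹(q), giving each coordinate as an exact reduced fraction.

T1 = [-4/5 -3/5 0 0; 3/5 -4/5 0 0; 0 0 1 0; 0 0 0 1]
T2·T1 = [-4/5 -3/5 0 0; -3/5 4/5 0 0; 0 0 1 0; 0 0 0 1]
T3·…·T1 = [-4/5 -3/5 0 0; -12/25 16/25 -3/5 0; -9/25 12/25 4/5 0; 0 0 0 1]
T4·…·T1 = [-8/5 -6/5 0 0; -36/25 48/25 -9/5 0; -18/25 24/25 8/5 0; 0 0 0 1]
T5·…·T1 = [-8/5 -6/5 0 0; 36/25 -48/25 9/5 0; -18/25 24/25 8/5 0; 0 0 0 1]
T6·…·T1 = [-8/5 -6/5 0 -2; 36/25 -48/25 9/5 2; -18/25 24/25 8/5 6; 0 0 0 1]
det M = 12; M⁻¹ = [-2/5 4/25 -9/50 -1/25; -3/10 -16/75 6/25 -121/75; 0 1/5 2/5 -14/5; 0 0 0 1]
M⁻¹ · (-6/5, -103/25, 742/75)ᵀ = (-2, 2, 1/3)ᵀ

p = (-2, 2, 1/3)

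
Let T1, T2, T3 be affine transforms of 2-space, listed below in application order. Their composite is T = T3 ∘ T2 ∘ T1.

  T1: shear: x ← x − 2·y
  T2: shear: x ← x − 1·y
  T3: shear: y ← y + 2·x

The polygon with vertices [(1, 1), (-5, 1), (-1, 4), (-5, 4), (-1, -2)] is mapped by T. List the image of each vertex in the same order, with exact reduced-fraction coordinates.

T1 shear: x ← x − 2·y: (1, 1) → (-1, 1); (-5, 1) → (-7, 1); (-1, 4) → (-9, 4); (-5, 4) → (-13, 4); (-1, -2) → (3, -2)
T2 shear: x ← x − 1·y: (-1, 1) → (-2, 1); (-7, 1) → (-8, 1); (-9, 4) → (-13, 4); (-13, 4) → (-17, 4); (3, -2) → (5, -2)
T3 shear: y ← y + 2·x: (-2, 1) → (-2, -3); (-8, 1) → (-8, -15); (-13, 4) → (-13, -22); (-17, 4) → (-17, -30); (5, -2) → (5, 8)

image vertices: (-2, -3), (-8, -15), (-13, -22), (-17, -30), (5, 8)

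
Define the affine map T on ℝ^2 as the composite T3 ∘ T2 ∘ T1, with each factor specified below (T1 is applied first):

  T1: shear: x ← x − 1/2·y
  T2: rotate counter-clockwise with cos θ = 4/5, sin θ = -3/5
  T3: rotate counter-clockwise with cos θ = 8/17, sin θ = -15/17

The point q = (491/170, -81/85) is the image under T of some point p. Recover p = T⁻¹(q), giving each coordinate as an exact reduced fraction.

p = (2, 3)

T1 = [1 -1/2 0; 0 1 0; 0 0 1]
T2·T1 = [4/5 1/5 0; -3/5 11/10 0; 0 0 1]
T3·…·T1 = [-13/85 181/170 0; -84/85 29/85 0; 0 0 1]
det M = 1; M⁻¹ = [29/85 -181/170 0; 84/85 -13/85 0; 0 0 1]
M⁻¹ · (491/170, -81/85)ᵀ = (2, 3)ᵀ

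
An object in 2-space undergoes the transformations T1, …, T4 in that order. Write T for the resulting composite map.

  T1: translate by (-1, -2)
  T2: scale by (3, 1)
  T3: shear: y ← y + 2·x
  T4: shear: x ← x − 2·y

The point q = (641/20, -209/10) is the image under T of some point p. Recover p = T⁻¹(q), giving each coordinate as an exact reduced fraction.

p = (-9/4, 3/5)

T1 = [1 0 -1; 0 1 -2; 0 0 1]
T2·T1 = [3 0 -3; 0 1 -2; 0 0 1]
T3·…·T1 = [3 0 -3; 6 1 -8; 0 0 1]
T4·…·T1 = [-9 -2 13; 6 1 -8; 0 0 1]
det M = 3; M⁻¹ = [1/3 2/3 1; -2 -3 2; 0 0 1]
M⁻¹ · (641/20, -209/10)ᵀ = (-9/4, 3/5)ᵀ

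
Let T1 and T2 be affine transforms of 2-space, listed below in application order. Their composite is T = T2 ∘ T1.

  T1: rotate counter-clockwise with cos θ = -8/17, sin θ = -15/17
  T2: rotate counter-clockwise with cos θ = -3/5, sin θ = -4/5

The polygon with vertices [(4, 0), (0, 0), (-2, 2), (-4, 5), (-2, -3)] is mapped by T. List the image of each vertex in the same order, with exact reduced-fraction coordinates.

T1 rotate counter-clockwise with cos θ = -8/17, sin θ = -15/17: (4, 0) → (-32/17, -60/17); (0, 0) → (0, 0); (-2, 2) → (46/17, 14/17); (-4, 5) → (107/17, 20/17); (-2, -3) → (-29/17, 54/17)
T2 rotate counter-clockwise with cos θ = -3/5, sin θ = -4/5: (-32/17, -60/17) → (-144/85, 308/85); (0, 0) → (0, 0); (46/17, 14/17) → (-82/85, -226/85); (107/17, 20/17) → (-241/85, -488/85); (-29/17, 54/17) → (303/85, -46/85)

image vertices: (-144/85, 308/85), (0, 0), (-82/85, -226/85), (-241/85, -488/85), (303/85, -46/85)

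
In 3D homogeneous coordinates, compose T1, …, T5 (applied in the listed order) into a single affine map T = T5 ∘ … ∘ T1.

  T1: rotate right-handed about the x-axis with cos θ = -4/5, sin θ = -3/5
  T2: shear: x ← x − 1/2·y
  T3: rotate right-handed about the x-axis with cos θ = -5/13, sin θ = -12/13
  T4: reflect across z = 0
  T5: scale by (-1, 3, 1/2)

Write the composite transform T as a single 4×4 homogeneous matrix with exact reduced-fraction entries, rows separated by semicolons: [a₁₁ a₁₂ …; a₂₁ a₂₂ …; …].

T = [-1 -2/5 3/10 0; 0 -48/65 -189/65 0; 0 -63/130 8/65 0; 0 0 0 1]

T1 = [1 0 0 0; 0 -4/5 3/5 0; 0 -3/5 -4/5 0; 0 0 0 1]
T2·T1 = [1 2/5 -3/10 0; 0 -4/5 3/5 0; 0 -3/5 -4/5 0; 0 0 0 1]
T3·…·T1 = [1 2/5 -3/10 0; 0 -16/65 -63/65 0; 0 63/65 -16/65 0; 0 0 0 1]
T4·…·T1 = [1 2/5 -3/10 0; 0 -16/65 -63/65 0; 0 -63/65 16/65 0; 0 0 0 1]
T5·…·T1 = [-1 -2/5 3/10 0; 0 -48/65 -189/65 0; 0 -63/130 8/65 0; 0 0 0 1]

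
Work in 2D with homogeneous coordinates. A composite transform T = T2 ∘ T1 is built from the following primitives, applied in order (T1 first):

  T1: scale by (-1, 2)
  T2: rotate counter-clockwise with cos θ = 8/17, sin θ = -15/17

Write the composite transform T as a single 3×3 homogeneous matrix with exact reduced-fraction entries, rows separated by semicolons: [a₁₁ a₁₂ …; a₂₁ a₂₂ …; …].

T1 = [-1 0 0; 0 2 0; 0 0 1]
T2·T1 = [-8/17 30/17 0; 15/17 16/17 0; 0 0 1]

T = [-8/17 30/17 0; 15/17 16/17 0; 0 0 1]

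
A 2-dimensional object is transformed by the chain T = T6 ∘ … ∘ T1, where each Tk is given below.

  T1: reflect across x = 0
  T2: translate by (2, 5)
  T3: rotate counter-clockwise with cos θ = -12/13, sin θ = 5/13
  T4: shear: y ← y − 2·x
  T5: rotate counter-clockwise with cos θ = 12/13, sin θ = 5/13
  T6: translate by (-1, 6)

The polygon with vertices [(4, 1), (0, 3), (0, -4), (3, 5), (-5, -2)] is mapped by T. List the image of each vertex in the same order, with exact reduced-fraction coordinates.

image vertices: (109/169, 144/169), (-1147/169, 1198/169), (-797/169, 1541/169), (-380/169, 236/169), (-2342/169, 2883/169)

T1 reflect across x = 0: (4, 1) → (-4, 1); (0, 3) → (0, 3); (0, -4) → (0, -4); (3, 5) → (-3, 5); (-5, -2) → (5, -2)
T2 translate by (2, 5): (-4, 1) → (-2, 6); (0, 3) → (2, 8); (0, -4) → (2, 1); (-3, 5) → (-1, 10); (5, -2) → (7, 3)
T3 rotate counter-clockwise with cos θ = -12/13, sin θ = 5/13: (-2, 6) → (-6/13, -82/13); (2, 8) → (-64/13, -86/13); (2, 1) → (-29/13, -2/13); (-1, 10) → (-38/13, -125/13); (7, 3) → (-99/13, -1/13)
T4 shear: y ← y − 2·x: (-6/13, -82/13) → (-6/13, -70/13); (-64/13, -86/13) → (-64/13, 42/13); (-29/13, -2/13) → (-29/13, 56/13); (-38/13, -125/13) → (-38/13, -49/13); (-99/13, -1/13) → (-99/13, 197/13)
T5 rotate counter-clockwise with cos θ = 12/13, sin θ = 5/13: (-6/13, -70/13) → (278/169, -870/169); (-64/13, 42/13) → (-978/169, 184/169); (-29/13, 56/13) → (-628/169, 527/169); (-38/13, -49/13) → (-211/169, -778/169); (-99/13, 197/13) → (-2173/169, 1869/169)
T6 translate by (-1, 6): (278/169, -870/169) → (109/169, 144/169); (-978/169, 184/169) → (-1147/169, 1198/169); (-628/169, 527/169) → (-797/169, 1541/169); (-211/169, -778/169) → (-380/169, 236/169); (-2173/169, 1869/169) → (-2342/169, 2883/169)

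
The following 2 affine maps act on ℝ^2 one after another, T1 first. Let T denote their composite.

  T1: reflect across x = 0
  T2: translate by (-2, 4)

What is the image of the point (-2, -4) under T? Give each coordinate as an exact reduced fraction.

T1 reflect across x = 0: (-2, -4) → (2, -4)
T2 translate by (-2, 4): (2, -4) → (0, 0)

T(p) = (0, 0)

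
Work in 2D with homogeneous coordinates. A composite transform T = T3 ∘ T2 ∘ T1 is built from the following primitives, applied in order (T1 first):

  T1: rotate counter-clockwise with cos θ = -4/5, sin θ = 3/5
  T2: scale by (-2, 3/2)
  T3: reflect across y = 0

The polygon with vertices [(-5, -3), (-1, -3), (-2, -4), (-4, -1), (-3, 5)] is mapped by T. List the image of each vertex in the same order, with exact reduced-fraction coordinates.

image vertices: (-58/5, 9/10), (-26/5, -27/10), (-8, -3), (-38/5, 12/5), (6/5, 87/10)

T1 rotate counter-clockwise with cos θ = -4/5, sin θ = 3/5: (-5, -3) → (29/5, -3/5); (-1, -3) → (13/5, 9/5); (-2, -4) → (4, 2); (-4, -1) → (19/5, -8/5); (-3, 5) → (-3/5, -29/5)
T2 scale by (-2, 3/2): (29/5, -3/5) → (-58/5, -9/10); (13/5, 9/5) → (-26/5, 27/10); (4, 2) → (-8, 3); (19/5, -8/5) → (-38/5, -12/5); (-3/5, -29/5) → (6/5, -87/10)
T3 reflect across y = 0: (-58/5, -9/10) → (-58/5, 9/10); (-26/5, 27/10) → (-26/5, -27/10); (-8, 3) → (-8, -3); (-38/5, -12/5) → (-38/5, 12/5); (6/5, -87/10) → (6/5, 87/10)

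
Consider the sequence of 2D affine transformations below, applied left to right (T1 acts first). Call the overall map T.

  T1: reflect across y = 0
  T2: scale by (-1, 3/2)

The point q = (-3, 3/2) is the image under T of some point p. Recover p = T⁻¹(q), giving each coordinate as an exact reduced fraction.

p = (3, -1)

T1 = [1 0 0; 0 -1 0; 0 0 1]
T2·T1 = [-1 0 0; 0 -3/2 0; 0 0 1]
det M = 3/2; M⁻¹ = [-1 0 0; 0 -2/3 0; 0 0 1]
M⁻¹ · (-3, 3/2)ᵀ = (3, -1)ᵀ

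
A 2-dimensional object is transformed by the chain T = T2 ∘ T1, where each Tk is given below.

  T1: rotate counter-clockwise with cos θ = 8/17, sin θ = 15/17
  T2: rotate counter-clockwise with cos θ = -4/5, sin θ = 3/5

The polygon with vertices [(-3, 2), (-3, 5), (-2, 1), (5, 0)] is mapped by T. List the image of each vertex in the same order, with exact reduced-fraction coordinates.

image vertices: (303/85, -46/85), (411/85, -277/85), (38/17, -1/17), (-77/17, -36/17)

T1 rotate counter-clockwise with cos θ = 8/17, sin θ = 15/17: (-3, 2) → (-54/17, -29/17); (-3, 5) → (-99/17, -5/17); (-2, 1) → (-31/17, -22/17); (5, 0) → (40/17, 75/17)
T2 rotate counter-clockwise with cos θ = -4/5, sin θ = 3/5: (-54/17, -29/17) → (303/85, -46/85); (-99/17, -5/17) → (411/85, -277/85); (-31/17, -22/17) → (38/17, -1/17); (40/17, 75/17) → (-77/17, -36/17)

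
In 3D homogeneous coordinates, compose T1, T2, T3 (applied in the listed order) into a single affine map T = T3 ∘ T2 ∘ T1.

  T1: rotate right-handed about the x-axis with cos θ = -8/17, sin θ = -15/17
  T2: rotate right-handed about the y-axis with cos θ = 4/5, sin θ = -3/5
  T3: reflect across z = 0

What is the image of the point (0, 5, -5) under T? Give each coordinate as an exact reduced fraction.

T(p) = (21/17, -115/17, 28/17)

T1 rotate right-handed about the x-axis with cos θ = -8/17, sin θ = -15/17: (0, 5, -5) → (0, -115/17, -35/17)
T2 rotate right-handed about the y-axis with cos θ = 4/5, sin θ = -3/5: (0, -115/17, -35/17) → (21/17, -115/17, -28/17)
T3 reflect across z = 0: (21/17, -115/17, -28/17) → (21/17, -115/17, 28/17)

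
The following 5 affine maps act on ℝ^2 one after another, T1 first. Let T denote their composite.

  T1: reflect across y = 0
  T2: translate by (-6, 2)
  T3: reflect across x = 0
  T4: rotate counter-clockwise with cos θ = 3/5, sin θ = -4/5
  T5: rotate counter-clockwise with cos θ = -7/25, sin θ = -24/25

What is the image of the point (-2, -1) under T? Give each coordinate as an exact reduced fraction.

T(p) = (-804/125, -703/125)

T1 reflect across y = 0: (-2, -1) → (-2, 1)
T2 translate by (-6, 2): (-2, 1) → (-8, 3)
T3 reflect across x = 0: (-8, 3) → (8, 3)
T4 rotate counter-clockwise with cos θ = 3/5, sin θ = -4/5: (8, 3) → (36/5, -23/5)
T5 rotate counter-clockwise with cos θ = -7/25, sin θ = -24/25: (36/5, -23/5) → (-804/125, -703/125)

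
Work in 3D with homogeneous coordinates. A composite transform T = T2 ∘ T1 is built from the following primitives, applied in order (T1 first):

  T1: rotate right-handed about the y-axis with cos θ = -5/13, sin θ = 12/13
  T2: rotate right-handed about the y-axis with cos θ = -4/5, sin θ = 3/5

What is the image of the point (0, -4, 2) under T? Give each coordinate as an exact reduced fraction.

T(p) = (-126/65, -4, -32/65)

T1 rotate right-handed about the y-axis with cos θ = -5/13, sin θ = 12/13: (0, -4, 2) → (24/13, -4, -10/13)
T2 rotate right-handed about the y-axis with cos θ = -4/5, sin θ = 3/5: (24/13, -4, -10/13) → (-126/65, -4, -32/65)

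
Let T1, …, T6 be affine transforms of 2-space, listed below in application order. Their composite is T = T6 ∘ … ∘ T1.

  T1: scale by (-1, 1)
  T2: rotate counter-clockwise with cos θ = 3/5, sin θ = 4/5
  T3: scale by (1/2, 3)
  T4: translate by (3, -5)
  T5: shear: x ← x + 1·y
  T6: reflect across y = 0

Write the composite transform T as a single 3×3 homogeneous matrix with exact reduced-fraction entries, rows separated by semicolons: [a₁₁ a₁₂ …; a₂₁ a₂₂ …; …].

T = [-27/10 7/5 -2; 12/5 -9/5 5; 0 0 1]

T1 = [-1 0 0; 0 1 0; 0 0 1]
T2·T1 = [-3/5 -4/5 0; -4/5 3/5 0; 0 0 1]
T3·…·T1 = [-3/10 -2/5 0; -12/5 9/5 0; 0 0 1]
T4·…·T1 = [-3/10 -2/5 3; -12/5 9/5 -5; 0 0 1]
T5·…·T1 = [-27/10 7/5 -2; -12/5 9/5 -5; 0 0 1]
T6·…·T1 = [-27/10 7/5 -2; 12/5 -9/5 5; 0 0 1]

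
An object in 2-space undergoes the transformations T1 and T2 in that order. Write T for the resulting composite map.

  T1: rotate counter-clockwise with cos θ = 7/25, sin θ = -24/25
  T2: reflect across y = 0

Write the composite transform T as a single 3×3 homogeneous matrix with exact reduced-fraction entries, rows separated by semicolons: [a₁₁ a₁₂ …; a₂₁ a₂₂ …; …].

T = [7/25 24/25 0; 24/25 -7/25 0; 0 0 1]

T1 = [7/25 24/25 0; -24/25 7/25 0; 0 0 1]
T2·T1 = [7/25 24/25 0; 24/25 -7/25 0; 0 0 1]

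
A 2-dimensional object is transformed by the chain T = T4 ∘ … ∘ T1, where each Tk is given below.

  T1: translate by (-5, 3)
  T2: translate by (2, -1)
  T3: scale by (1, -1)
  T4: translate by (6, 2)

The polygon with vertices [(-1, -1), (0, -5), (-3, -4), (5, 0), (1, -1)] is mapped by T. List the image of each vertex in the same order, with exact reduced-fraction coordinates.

image vertices: (2, 1), (3, 5), (0, 4), (8, 0), (4, 1)

T1 translate by (-5, 3): (-1, -1) → (-6, 2); (0, -5) → (-5, -2); (-3, -4) → (-8, -1); (5, 0) → (0, 3); (1, -1) → (-4, 2)
T2 translate by (2, -1): (-6, 2) → (-4, 1); (-5, -2) → (-3, -3); (-8, -1) → (-6, -2); (0, 3) → (2, 2); (-4, 2) → (-2, 1)
T3 scale by (1, -1): (-4, 1) → (-4, -1); (-3, -3) → (-3, 3); (-6, -2) → (-6, 2); (2, 2) → (2, -2); (-2, 1) → (-2, -1)
T4 translate by (6, 2): (-4, -1) → (2, 1); (-3, 3) → (3, 5); (-6, 2) → (0, 4); (2, -2) → (8, 0); (-2, -1) → (4, 1)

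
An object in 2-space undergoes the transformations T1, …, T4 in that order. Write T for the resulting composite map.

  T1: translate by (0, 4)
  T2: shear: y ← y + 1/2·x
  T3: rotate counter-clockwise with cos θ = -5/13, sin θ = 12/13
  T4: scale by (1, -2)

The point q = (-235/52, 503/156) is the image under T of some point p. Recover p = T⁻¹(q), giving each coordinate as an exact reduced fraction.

p = (1/4, 2/3)

T1 = [1 0 0; 0 1 4; 0 0 1]
T2·T1 = [1 0 0; 1/2 1 4; 0 0 1]
T3·…·T1 = [-11/13 -12/13 -48/13; 19/26 -5/13 -20/13; 0 0 1]
T4·…·T1 = [-11/13 -12/13 -48/13; -19/13 10/13 40/13; 0 0 1]
det M = -2; M⁻¹ = [-5/13 -6/13 0; -19/26 11/26 -4; 0 0 1]
M⁻¹ · (-235/52, 503/156)ᵀ = (1/4, 2/3)ᵀ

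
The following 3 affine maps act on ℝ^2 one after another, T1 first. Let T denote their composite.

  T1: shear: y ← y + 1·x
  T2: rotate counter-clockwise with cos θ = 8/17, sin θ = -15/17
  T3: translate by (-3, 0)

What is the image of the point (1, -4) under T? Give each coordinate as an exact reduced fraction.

T(p) = (-88/17, -39/17)

T1 shear: y ← y + 1·x: (1, -4) → (1, -3)
T2 rotate counter-clockwise with cos θ = 8/17, sin θ = -15/17: (1, -3) → (-37/17, -39/17)
T3 translate by (-3, 0): (-37/17, -39/17) → (-88/17, -39/17)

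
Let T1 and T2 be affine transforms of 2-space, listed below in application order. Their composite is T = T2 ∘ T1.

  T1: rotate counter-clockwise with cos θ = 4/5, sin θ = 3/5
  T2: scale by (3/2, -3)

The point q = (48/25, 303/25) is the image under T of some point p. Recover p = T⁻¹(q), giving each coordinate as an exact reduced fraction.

p = (-7/5, -4)

T1 = [4/5 -3/5 0; 3/5 4/5 0; 0 0 1]
T2·T1 = [6/5 -9/10 0; -9/5 -12/5 0; 0 0 1]
det M = -9/2; M⁻¹ = [8/15 -1/5 0; -2/5 -4/15 0; 0 0 1]
M⁻¹ · (48/25, 303/25)ᵀ = (-7/5, -4)ᵀ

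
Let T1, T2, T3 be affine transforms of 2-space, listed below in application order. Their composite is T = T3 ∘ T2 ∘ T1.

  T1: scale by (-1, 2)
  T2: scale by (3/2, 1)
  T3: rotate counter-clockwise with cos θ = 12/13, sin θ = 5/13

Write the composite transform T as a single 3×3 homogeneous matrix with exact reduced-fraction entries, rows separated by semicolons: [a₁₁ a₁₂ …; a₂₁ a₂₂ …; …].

T = [-18/13 -10/13 0; -15/26 24/13 0; 0 0 1]

T1 = [-1 0 0; 0 2 0; 0 0 1]
T2·T1 = [-3/2 0 0; 0 2 0; 0 0 1]
T3·…·T1 = [-18/13 -10/13 0; -15/26 24/13 0; 0 0 1]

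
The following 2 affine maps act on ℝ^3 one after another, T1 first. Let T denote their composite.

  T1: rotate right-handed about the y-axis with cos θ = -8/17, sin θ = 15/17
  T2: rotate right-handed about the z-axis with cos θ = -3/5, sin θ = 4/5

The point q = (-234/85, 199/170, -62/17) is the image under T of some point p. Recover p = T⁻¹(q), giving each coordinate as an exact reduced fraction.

T1 = [-8/17 0 15/17 0; 0 1 0 0; -15/17 0 -8/17 0; 0 0 0 1]
T2·T1 = [24/85 -4/5 -9/17 0; -32/85 -3/5 12/17 0; -15/17 0 -8/17 0; 0 0 0 1]
det M = 1; M⁻¹ = [24/85 -32/85 -15/17 0; -4/5 -3/5 0 0; -9/17 12/17 -8/17 0; 0 0 0 1]
M⁻¹ · (-234/85, 199/170, -62/17)ᵀ = (2, 3/2, 4)ᵀ

p = (2, 3/2, 4)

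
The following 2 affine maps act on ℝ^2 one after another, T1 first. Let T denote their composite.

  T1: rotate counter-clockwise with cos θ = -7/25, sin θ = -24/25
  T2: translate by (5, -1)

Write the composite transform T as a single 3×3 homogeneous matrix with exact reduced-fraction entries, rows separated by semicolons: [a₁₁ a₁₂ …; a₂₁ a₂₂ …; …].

T1 = [-7/25 24/25 0; -24/25 -7/25 0; 0 0 1]
T2·T1 = [-7/25 24/25 5; -24/25 -7/25 -1; 0 0 1]

T = [-7/25 24/25 5; -24/25 -7/25 -1; 0 0 1]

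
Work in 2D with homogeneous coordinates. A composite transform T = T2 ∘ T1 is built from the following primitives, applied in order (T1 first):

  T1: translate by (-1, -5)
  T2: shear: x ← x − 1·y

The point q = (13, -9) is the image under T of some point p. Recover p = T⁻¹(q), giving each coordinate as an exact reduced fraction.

p = (5, -4)

T1 = [1 0 -1; 0 1 -5; 0 0 1]
T2·T1 = [1 -1 4; 0 1 -5; 0 0 1]
det M = 1; M⁻¹ = [1 1 1; 0 1 5; 0 0 1]
M⁻¹ · (13, -9)ᵀ = (5, -4)ᵀ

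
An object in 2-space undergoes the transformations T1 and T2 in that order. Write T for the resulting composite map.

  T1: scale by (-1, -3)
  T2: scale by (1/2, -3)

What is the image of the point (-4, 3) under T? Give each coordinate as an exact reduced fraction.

T(p) = (2, 27)

T1 scale by (-1, -3): (-4, 3) → (4, -9)
T2 scale by (1/2, -3): (4, -9) → (2, 27)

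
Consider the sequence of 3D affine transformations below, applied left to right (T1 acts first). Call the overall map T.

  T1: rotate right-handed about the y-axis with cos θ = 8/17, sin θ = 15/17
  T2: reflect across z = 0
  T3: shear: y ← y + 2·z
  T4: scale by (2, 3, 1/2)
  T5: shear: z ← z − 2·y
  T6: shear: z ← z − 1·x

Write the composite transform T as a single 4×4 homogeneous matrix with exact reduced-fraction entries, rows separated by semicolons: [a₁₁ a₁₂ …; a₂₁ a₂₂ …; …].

T1 = [8/17 0 15/17 0; 0 1 0 0; -15/17 0 8/17 0; 0 0 0 1]
T2·T1 = [8/17 0 15/17 0; 0 1 0 0; 15/17 0 -8/17 0; 0 0 0 1]
T3·…·T1 = [8/17 0 15/17 0; 30/17 1 -16/17 0; 15/17 0 -8/17 0; 0 0 0 1]
T4·…·T1 = [16/17 0 30/17 0; 90/17 3 -48/17 0; 15/34 0 -4/17 0; 0 0 0 1]
T5·…·T1 = [16/17 0 30/17 0; 90/17 3 -48/17 0; -345/34 -6 92/17 0; 0 0 0 1]
T6·…·T1 = [16/17 0 30/17 0; 90/17 3 -48/17 0; -377/34 -6 62/17 0; 0 0 0 1]

T = [16/17 0 30/17 0; 90/17 3 -48/17 0; -377/34 -6 62/17 0; 0 0 0 1]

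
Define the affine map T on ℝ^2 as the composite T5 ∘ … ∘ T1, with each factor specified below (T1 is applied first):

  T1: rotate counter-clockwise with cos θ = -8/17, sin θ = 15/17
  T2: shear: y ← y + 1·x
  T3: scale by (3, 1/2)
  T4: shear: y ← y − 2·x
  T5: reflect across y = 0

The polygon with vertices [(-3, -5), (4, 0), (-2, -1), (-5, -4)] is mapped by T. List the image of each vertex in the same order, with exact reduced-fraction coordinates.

image vertices: (297/17, 547/17), (-96/17, -206/17), (93/17, 363/34), (300/17, 1143/34)

T1 rotate counter-clockwise with cos θ = -8/17, sin θ = 15/17: (-3, -5) → (99/17, -5/17); (4, 0) → (-32/17, 60/17); (-2, -1) → (31/17, -22/17); (-5, -4) → (100/17, -43/17)
T2 shear: y ← y + 1·x: (99/17, -5/17) → (99/17, 94/17); (-32/17, 60/17) → (-32/17, 28/17); (31/17, -22/17) → (31/17, 9/17); (100/17, -43/17) → (100/17, 57/17)
T3 scale by (3, 1/2): (99/17, 94/17) → (297/17, 47/17); (-32/17, 28/17) → (-96/17, 14/17); (31/17, 9/17) → (93/17, 9/34); (100/17, 57/17) → (300/17, 57/34)
T4 shear: y ← y − 2·x: (297/17, 47/17) → (297/17, -547/17); (-96/17, 14/17) → (-96/17, 206/17); (93/17, 9/34) → (93/17, -363/34); (300/17, 57/34) → (300/17, -1143/34)
T5 reflect across y = 0: (297/17, -547/17) → (297/17, 547/17); (-96/17, 206/17) → (-96/17, -206/17); (93/17, -363/34) → (93/17, 363/34); (300/17, -1143/34) → (300/17, 1143/34)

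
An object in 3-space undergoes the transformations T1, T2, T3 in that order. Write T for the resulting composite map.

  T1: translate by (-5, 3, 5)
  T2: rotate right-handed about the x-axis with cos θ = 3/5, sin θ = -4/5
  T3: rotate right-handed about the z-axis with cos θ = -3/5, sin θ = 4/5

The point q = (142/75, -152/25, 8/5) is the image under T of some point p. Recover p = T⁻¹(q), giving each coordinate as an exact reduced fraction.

p = (-1, -3, -7/3)

T1 = [1 0 0 -5; 0 1 0 3; 0 0 1 5; 0 0 0 1]
T2·T1 = [1 0 0 -5; 0 3/5 4/5 29/5; 0 -4/5 3/5 3/5; 0 0 0 1]
T3·…·T1 = [-3/5 -12/25 -16/25 -41/25; 4/5 -9/25 -12/25 -187/25; 0 -4/5 3/5 3/5; 0 0 0 1]
det M = 1; M⁻¹ = [-3/5 4/5 0 5; -12/25 -9/25 -4/5 -3; -16/25 -12/25 3/5 -5; 0 0 0 1]
M⁻¹ · (142/75, -152/25, 8/5)ᵀ = (-1, -3, -7/3)ᵀ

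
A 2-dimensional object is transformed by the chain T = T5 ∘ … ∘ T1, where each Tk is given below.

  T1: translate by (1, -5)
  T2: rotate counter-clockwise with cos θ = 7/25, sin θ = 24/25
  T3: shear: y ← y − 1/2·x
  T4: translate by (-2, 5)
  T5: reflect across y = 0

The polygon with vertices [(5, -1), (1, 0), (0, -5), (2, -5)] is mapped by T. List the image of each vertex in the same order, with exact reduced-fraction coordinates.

T1 translate by (1, -5): (5, -1) → (6, -6); (1, 0) → (2, -5); (0, -5) → (1, -10); (2, -5) → (3, -10)
T2 rotate counter-clockwise with cos θ = 7/25, sin θ = 24/25: (6, -6) → (186/25, 102/25); (2, -5) → (134/25, 13/25); (1, -10) → (247/25, -46/25); (3, -10) → (261/25, 2/25)
T3 shear: y ← y − 1/2·x: (186/25, 102/25) → (186/25, 9/25); (134/25, 13/25) → (134/25, -54/25); (247/25, -46/25) → (247/25, -339/50); (261/25, 2/25) → (261/25, -257/50)
T4 translate by (-2, 5): (186/25, 9/25) → (136/25, 134/25); (134/25, -54/25) → (84/25, 71/25); (247/25, -339/50) → (197/25, -89/50); (261/25, -257/50) → (211/25, -7/50)
T5 reflect across y = 0: (136/25, 134/25) → (136/25, -134/25); (84/25, 71/25) → (84/25, -71/25); (197/25, -89/50) → (197/25, 89/50); (211/25, -7/50) → (211/25, 7/50)

image vertices: (136/25, -134/25), (84/25, -71/25), (197/25, 89/50), (211/25, 7/50)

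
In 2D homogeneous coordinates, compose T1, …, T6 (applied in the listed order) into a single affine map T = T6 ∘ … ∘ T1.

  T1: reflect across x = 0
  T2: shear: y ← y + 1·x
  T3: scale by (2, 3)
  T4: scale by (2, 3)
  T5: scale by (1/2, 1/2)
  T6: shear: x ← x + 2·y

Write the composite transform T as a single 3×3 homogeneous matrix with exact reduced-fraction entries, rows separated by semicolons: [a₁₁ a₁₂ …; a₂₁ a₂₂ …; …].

T = [-11 9 0; -9/2 9/2 0; 0 0 1]

T1 = [-1 0 0; 0 1 0; 0 0 1]
T2·T1 = [-1 0 0; -1 1 0; 0 0 1]
T3·…·T1 = [-2 0 0; -3 3 0; 0 0 1]
T4·…·T1 = [-4 0 0; -9 9 0; 0 0 1]
T5·…·T1 = [-2 0 0; -9/2 9/2 0; 0 0 1]
T6·…·T1 = [-11 9 0; -9/2 9/2 0; 0 0 1]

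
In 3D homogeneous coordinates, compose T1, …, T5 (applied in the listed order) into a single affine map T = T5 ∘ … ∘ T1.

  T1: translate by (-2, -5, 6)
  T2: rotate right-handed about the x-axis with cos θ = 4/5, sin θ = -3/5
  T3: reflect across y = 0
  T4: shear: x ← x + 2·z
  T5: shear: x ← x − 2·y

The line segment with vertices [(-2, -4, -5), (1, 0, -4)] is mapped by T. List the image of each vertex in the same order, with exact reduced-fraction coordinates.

T1 translate by (-2, -5, 6): (-2, -4, -5) → (-4, -9, 1); (1, 0, -4) → (-1, -5, 2)
T2 rotate right-handed about the x-axis with cos θ = 4/5, sin θ = -3/5: (-4, -9, 1) → (-4, -33/5, 31/5); (-1, -5, 2) → (-1, -14/5, 23/5)
T3 reflect across y = 0: (-4, -33/5, 31/5) → (-4, 33/5, 31/5); (-1, -14/5, 23/5) → (-1, 14/5, 23/5)
T4 shear: x ← x + 2·z: (-4, 33/5, 31/5) → (42/5, 33/5, 31/5); (-1, 14/5, 23/5) → (41/5, 14/5, 23/5)
T5 shear: x ← x − 2·y: (42/5, 33/5, 31/5) → (-24/5, 33/5, 31/5); (41/5, 14/5, 23/5) → (13/5, 14/5, 23/5)

image vertices: (-24/5, 33/5, 31/5), (13/5, 14/5, 23/5)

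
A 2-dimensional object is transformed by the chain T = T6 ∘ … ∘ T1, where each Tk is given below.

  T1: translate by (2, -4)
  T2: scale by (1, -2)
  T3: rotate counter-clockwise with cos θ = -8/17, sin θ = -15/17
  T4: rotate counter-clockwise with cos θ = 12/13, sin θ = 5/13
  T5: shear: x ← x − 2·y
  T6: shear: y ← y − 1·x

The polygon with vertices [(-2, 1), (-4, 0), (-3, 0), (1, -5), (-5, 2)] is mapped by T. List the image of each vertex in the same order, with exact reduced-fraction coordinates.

T1 translate by (2, -4): (-2, 1) → (0, -3); (-4, 0) → (-2, -4); (-3, 0) → (-1, -4); (1, -5) → (3, -9); (-5, 2) → (-3, -2)
T2 scale by (1, -2): (0, -3) → (0, 6); (-2, -4) → (-2, 8); (-1, -4) → (-1, 8); (3, -9) → (3, 18); (-3, -2) → (-3, 4)
T3 rotate counter-clockwise with cos θ = -8/17, sin θ = -15/17: (0, 6) → (90/17, -48/17); (-2, 8) → (8, -2); (-1, 8) → (128/17, -49/17); (3, 18) → (246/17, -189/17); (-3, 4) → (84/17, 13/17)
T4 rotate counter-clockwise with cos θ = 12/13, sin θ = 5/13: (90/17, -48/17) → (1320/221, -126/221); (8, -2) → (106/13, 16/13); (128/17, -49/17) → (137/17, 4/17); (246/17, -189/17) → (3897/221, -1038/221); (84/17, 13/17) → (943/221, 576/221)
T5 shear: x ← x − 2·y: (1320/221, -126/221) → (1572/221, -126/221); (106/13, 16/13) → (74/13, 16/13); (137/17, 4/17) → (129/17, 4/17); (3897/221, -1038/221) → (5973/221, -1038/221); (943/221, 576/221) → (-209/221, 576/221)
T6 shear: y ← y − 1·x: (1572/221, -126/221) → (1572/221, -1698/221); (74/13, 16/13) → (74/13, -58/13); (129/17, 4/17) → (129/17, -125/17); (5973/221, -1038/221) → (5973/221, -7011/221); (-209/221, 576/221) → (-209/221, 785/221)

image vertices: (1572/221, -1698/221), (74/13, -58/13), (129/17, -125/17), (5973/221, -7011/221), (-209/221, 785/221)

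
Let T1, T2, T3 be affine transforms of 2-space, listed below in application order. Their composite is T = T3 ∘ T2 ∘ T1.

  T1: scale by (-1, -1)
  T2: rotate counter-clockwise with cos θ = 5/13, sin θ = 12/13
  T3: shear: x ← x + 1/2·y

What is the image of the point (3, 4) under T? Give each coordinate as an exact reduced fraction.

T1 scale by (-1, -1): (3, 4) → (-3, -4)
T2 rotate counter-clockwise with cos θ = 5/13, sin θ = 12/13: (-3, -4) → (33/13, -56/13)
T3 shear: x ← x + 1/2·y: (33/13, -56/13) → (5/13, -56/13)

T(p) = (5/13, -56/13)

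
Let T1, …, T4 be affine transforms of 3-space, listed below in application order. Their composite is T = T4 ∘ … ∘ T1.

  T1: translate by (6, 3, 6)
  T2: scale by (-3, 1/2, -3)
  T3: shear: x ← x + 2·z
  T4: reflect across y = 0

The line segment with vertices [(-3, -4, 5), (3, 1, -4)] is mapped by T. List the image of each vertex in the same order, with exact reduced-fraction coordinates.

T1 translate by (6, 3, 6): (-3, -4, 5) → (3, -1, 11); (3, 1, -4) → (9, 4, 2)
T2 scale by (-3, 1/2, -3): (3, -1, 11) → (-9, -1/2, -33); (9, 4, 2) → (-27, 2, -6)
T3 shear: x ← x + 2·z: (-9, -1/2, -33) → (-75, -1/2, -33); (-27, 2, -6) → (-39, 2, -6)
T4 reflect across y = 0: (-75, -1/2, -33) → (-75, 1/2, -33); (-39, 2, -6) → (-39, -2, -6)

image vertices: (-75, 1/2, -33), (-39, -2, -6)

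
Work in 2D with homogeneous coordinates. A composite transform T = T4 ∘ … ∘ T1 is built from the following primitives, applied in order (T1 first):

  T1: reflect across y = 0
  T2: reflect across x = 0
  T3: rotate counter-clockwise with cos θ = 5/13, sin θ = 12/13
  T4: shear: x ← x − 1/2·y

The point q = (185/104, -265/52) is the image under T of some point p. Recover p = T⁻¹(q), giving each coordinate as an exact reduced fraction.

p = (5, 5/4)

T1 = [1 0 0; 0 -1 0; 0 0 1]
T2·T1 = [-1 0 0; 0 -1 0; 0 0 1]
T3·…·T1 = [-5/13 12/13 0; -12/13 -5/13 0; 0 0 1]
T4·…·T1 = [1/13 29/26 0; -12/13 -5/13 0; 0 0 1]
det M = 1; M⁻¹ = [-5/13 -29/26 0; 12/13 1/13 0; 0 0 1]
M⁻¹ · (185/104, -265/52)ᵀ = (5, 5/4)ᵀ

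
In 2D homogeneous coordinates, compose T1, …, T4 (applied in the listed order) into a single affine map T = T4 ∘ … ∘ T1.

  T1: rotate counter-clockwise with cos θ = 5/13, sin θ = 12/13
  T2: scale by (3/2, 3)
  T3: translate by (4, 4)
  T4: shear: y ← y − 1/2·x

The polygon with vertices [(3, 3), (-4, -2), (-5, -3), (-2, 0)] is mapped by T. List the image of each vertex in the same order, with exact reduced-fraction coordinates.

image vertices: (41/26, 779/52), (58/13, -151/13), (137/26, -829/52), (37/13, -77/26)

T1 rotate counter-clockwise with cos θ = 5/13, sin θ = 12/13: (3, 3) → (-21/13, 51/13); (-4, -2) → (4/13, -58/13); (-5, -3) → (11/13, -75/13); (-2, 0) → (-10/13, -24/13)
T2 scale by (3/2, 3): (-21/13, 51/13) → (-63/26, 153/13); (4/13, -58/13) → (6/13, -174/13); (11/13, -75/13) → (33/26, -225/13); (-10/13, -24/13) → (-15/13, -72/13)
T3 translate by (4, 4): (-63/26, 153/13) → (41/26, 205/13); (6/13, -174/13) → (58/13, -122/13); (33/26, -225/13) → (137/26, -173/13); (-15/13, -72/13) → (37/13, -20/13)
T4 shear: y ← y − 1/2·x: (41/26, 205/13) → (41/26, 779/52); (58/13, -122/13) → (58/13, -151/13); (137/26, -173/13) → (137/26, -829/52); (37/13, -20/13) → (37/13, -77/26)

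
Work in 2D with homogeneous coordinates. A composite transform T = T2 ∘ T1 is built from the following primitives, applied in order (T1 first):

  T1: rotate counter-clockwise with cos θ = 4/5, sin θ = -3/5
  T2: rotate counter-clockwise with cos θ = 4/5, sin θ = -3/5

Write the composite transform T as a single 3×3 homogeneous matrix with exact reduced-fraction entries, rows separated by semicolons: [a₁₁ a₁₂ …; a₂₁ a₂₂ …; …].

T1 = [4/5 3/5 0; -3/5 4/5 0; 0 0 1]
T2·T1 = [7/25 24/25 0; -24/25 7/25 0; 0 0 1]

T = [7/25 24/25 0; -24/25 7/25 0; 0 0 1]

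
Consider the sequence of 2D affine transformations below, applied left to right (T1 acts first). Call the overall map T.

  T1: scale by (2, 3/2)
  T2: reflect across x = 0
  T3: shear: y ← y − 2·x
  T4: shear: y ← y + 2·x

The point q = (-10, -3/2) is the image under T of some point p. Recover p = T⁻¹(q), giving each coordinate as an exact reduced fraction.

p = (5, -1)

T1 = [2 0 0; 0 3/2 0; 0 0 1]
T2·T1 = [-2 0 0; 0 3/2 0; 0 0 1]
T3·…·T1 = [-2 0 0; 4 3/2 0; 0 0 1]
T4·…·T1 = [-2 0 0; 0 3/2 0; 0 0 1]
det M = -3; M⁻¹ = [-1/2 0 0; 0 2/3 0; 0 0 1]
M⁻¹ · (-10, -3/2)ᵀ = (5, -1)ᵀ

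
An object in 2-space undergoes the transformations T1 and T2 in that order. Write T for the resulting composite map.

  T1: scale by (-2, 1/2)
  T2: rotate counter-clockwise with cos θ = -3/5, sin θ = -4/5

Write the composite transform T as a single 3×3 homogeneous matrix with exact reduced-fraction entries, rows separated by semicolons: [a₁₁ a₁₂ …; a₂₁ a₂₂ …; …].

T1 = [-2 0 0; 0 1/2 0; 0 0 1]
T2·T1 = [6/5 2/5 0; 8/5 -3/10 0; 0 0 1]

T = [6/5 2/5 0; 8/5 -3/10 0; 0 0 1]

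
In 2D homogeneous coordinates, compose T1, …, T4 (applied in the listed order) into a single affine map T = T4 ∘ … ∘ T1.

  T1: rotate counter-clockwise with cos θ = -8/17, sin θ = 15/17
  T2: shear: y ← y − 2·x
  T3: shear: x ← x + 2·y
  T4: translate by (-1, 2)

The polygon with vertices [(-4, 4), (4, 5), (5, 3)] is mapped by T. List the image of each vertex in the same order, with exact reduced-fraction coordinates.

image vertices: (-117/17, -2/17), (344/17, 268/17), (20, 15)

T1 rotate counter-clockwise with cos θ = -8/17, sin θ = 15/17: (-4, 4) → (-28/17, -92/17); (4, 5) → (-107/17, 20/17); (5, 3) → (-5, 3)
T2 shear: y ← y − 2·x: (-28/17, -92/17) → (-28/17, -36/17); (-107/17, 20/17) → (-107/17, 234/17); (-5, 3) → (-5, 13)
T3 shear: x ← x + 2·y: (-28/17, -36/17) → (-100/17, -36/17); (-107/17, 234/17) → (361/17, 234/17); (-5, 13) → (21, 13)
T4 translate by (-1, 2): (-100/17, -36/17) → (-117/17, -2/17); (361/17, 234/17) → (344/17, 268/17); (21, 13) → (20, 15)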